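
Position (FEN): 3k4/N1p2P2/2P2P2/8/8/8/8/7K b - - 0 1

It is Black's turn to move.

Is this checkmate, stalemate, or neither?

Black to move; black king on d8.
In check: no.
King squares — c7: own pawn; d7: attacked by Pc6; e7: attacked by Pf6; c8: attacked by Na7; e8: attacked by Pf7.
Legal moves for Black: none.
Not in check and no legal moves → stalemate.

stalemate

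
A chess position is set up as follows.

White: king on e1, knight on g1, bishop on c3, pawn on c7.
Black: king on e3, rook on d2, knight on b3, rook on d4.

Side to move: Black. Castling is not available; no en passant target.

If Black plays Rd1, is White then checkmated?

After Rd1: white king on e1; in check: yes, from the black rook on d1.
King squares — d1: attacked by Rd4; f1: attacked by Rd1; d2: attacked by Rd1; e2: attacked by Ke3; f2: attacked by Ke3.
White has no legal moves → checkmate.

yes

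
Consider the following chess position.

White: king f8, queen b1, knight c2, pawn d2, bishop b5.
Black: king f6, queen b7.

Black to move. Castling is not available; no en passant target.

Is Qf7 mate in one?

After Qf7: white king on f8; in check: yes, from the black queen on f7.
King squares — e7: attacked by Kf6; f7: attacked by Kf6; g7: attacked by Kf6; e8: attacked by Qf7; g8: attacked by Qf7.
White has no legal moves → checkmate.

yes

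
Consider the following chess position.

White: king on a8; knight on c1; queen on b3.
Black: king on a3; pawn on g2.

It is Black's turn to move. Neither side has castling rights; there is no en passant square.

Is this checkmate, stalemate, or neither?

checkmate

Black to move; black king on a3.
In check: yes, from the white queen on b3.
King squares — a2: attacked by Nc1; b2: attacked by Qb3; b3: attacked by Nc1; a4: attacked by Qb3; b4: attacked by Qb3.
Legal moves for Black: none.
In check with no legal moves → checkmate.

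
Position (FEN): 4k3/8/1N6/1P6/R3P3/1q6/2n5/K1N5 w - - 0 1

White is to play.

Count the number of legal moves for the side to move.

White to move; king on a1.
In check: yes, from the black knight on c2.
Legal moves: none.
Count: 0.

0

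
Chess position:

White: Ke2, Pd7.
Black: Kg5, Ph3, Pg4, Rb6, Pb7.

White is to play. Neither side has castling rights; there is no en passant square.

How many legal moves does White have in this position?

11

White to move; king on e2.
In check: no.
Legal moves: Ke3, Kd3, Kf2, Kd2, Kf1, Ke1, Kd1, d8=Q+, d8=R, d8=B+, d8=N.
Count: 11.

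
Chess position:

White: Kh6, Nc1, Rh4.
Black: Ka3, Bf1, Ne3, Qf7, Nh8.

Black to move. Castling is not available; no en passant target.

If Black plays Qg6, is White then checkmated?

yes

After Qg6: white king on h6; in check: yes, from the black queen on g6.
King squares — g5: attacked by Qg6; h5: attacked by Qg6; g6: attacked by Nh8; g7: attacked by Qg6; h7: attacked by Qg6.
White has no legal moves → checkmate.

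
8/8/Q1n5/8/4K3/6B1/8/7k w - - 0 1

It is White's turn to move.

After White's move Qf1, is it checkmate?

After Qf1: black king on h1; in check: yes, from the white queen on f1.
King squares — g1: attacked by Qf1; g2: attacked by Qf1; h2: attacked by Bg3.
Black has no legal moves → checkmate.

yes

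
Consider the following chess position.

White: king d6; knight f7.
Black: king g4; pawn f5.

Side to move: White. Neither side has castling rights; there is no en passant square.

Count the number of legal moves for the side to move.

White to move; king on d6.
In check: no.
Legal moves: Nh8, Nd8, Nh6+, Ng5, Ne5+, Ke7, Kd7, Kc7, Ke6, Kc6, Ke5, Kd5, Kc5.
Count: 13.

13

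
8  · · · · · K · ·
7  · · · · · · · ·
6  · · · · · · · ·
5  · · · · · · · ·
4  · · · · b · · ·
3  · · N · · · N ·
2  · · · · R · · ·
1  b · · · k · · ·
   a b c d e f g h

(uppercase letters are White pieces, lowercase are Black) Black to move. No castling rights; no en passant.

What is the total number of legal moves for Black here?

0

Black to move; king on e1.
In check: yes, from the white rook on e2.
Legal moves: none.
Count: 0.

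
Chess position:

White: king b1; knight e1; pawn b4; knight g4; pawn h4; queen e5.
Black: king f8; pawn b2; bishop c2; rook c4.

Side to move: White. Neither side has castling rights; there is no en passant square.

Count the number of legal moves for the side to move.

White to move; king on b1.
In check: yes, from the black bishop on c2.
Legal moves: Kxb2, Ka2, Nxc2.
Count: 3.

3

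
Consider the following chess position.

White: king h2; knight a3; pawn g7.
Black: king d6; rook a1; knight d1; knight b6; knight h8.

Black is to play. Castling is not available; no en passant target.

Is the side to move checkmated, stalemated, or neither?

neither

Black to move; black king on d6.
In check: no.
Legal moves for Black include: Nf7, Ng6, Ke7, Kd7, Kc7, Ke6, Kc6, Ke5, Kd5, Kc5, Nc8, Na8, Nd7, Nd5, Nc4, Na4, Ne3, Nc3, ... (list truncated; more exist).
Black has legal moves and is not in check → neither.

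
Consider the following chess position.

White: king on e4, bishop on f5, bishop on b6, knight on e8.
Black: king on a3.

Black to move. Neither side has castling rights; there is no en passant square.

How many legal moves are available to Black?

5

Black to move; king on a3.
In check: no.
Legal moves: Kb4, Ka4, Kb3, Kb2, Ka2.
Count: 5.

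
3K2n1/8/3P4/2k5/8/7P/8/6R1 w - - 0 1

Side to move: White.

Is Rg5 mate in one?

After Rg5: black king on c5; in check: yes, from the white rook on g5.
Black has 6 legal replies: Kxd6, Kc6, Kb6, Kd4, Kc4, Kb4.
In check but a legal move exists → not checkmate.

no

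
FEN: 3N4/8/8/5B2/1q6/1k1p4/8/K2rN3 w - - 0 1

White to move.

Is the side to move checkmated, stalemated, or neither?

checkmate

White to move; white king on a1.
In check: yes, from the black rook on d1.
King squares — b1: attacked by Rd1; a2: attacked by Kb3; b2: attacked by Kb3.
Legal moves for White: none.
In check with no legal moves → checkmate.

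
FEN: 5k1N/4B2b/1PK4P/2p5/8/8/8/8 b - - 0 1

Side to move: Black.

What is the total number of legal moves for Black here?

Black to move; king on f8.
In check: yes, from the white bishop on e7.
Legal moves: Kg8, Ke8, Kxe7.
Count: 3.

3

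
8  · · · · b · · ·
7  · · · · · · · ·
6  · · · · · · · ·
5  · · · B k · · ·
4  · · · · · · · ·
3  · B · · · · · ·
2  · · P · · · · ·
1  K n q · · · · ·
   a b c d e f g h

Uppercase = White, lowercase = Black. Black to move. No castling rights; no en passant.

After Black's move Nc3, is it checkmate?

yes

After Nc3: white king on a1; in check: yes, from the black queen on c1.
King squares — b1: attacked by Qc1; a2: attacked by Nc3; b2: attacked by Qc1.
White has no legal moves → checkmate.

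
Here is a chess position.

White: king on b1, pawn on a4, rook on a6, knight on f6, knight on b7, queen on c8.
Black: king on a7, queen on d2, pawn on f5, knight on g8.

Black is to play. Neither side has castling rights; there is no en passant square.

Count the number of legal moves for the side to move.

Black to move; king on a7.
In check: yes, from the white rook on a6.
Legal moves: Kxa6.
Count: 1.

1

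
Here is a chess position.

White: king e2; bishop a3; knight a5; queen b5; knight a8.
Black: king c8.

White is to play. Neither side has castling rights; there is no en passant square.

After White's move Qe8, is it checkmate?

yes

After Qe8: black king on c8; in check: yes, from the white queen on e8.
King squares — b7: attacked by Na5; c7: attacked by Na8; d7: attacked by Qe8; b8: attacked by Qe8; d8: attacked by Qe8.
Black has no legal moves → checkmate.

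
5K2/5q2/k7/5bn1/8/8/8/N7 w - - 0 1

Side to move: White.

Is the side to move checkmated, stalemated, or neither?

White to move; white king on f8.
In check: yes, from the black queen on f7.
King squares — e7: attacked by Qf7; f7: attacked by Ng5; g7: attacked by Qf7; e8: attacked by Qf7; g8: attacked by Qf7.
Legal moves for White: none.
In check with no legal moves → checkmate.

checkmate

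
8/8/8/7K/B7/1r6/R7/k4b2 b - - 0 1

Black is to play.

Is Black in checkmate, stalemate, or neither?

Black to move; black king on a1.
In check: yes, from the white rook on a2.
King squares — b1: available; a2: available; b2: attacked by Ra2.
Legal moves for Black: Kxa2, Kb1.
Black is in check but has 2 legal moves → neither.

neither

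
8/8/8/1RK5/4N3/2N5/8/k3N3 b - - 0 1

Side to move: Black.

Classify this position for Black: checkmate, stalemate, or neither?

Black to move; black king on a1.
In check: no.
King squares — b1: attacked by Nc3; a2: attacked by Nc3; b2: attacked by Rb5.
Legal moves for Black: none.
Not in check and no legal moves → stalemate.

stalemate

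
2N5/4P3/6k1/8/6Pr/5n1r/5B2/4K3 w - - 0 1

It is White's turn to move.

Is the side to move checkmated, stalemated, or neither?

White to move; white king on e1.
In check: yes, from the black knight on f3.
Legal moves for White: Ke2, Kf1, Kd1.
White is in check but has 3 legal moves → neither.

neither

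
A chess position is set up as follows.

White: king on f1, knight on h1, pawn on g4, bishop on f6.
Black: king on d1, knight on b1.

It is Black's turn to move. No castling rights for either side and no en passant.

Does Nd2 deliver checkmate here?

After Nd2: white king on f1; in check: yes, from the black knight on d2.
White has 3 legal replies: Kg2, Kf2, Kg1.
In check but a legal move exists → not checkmate.

no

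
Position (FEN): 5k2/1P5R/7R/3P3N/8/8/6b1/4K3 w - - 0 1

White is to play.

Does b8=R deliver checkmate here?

yes

After b8=R: black king on f8; in check: yes, from the white rook on b8.
King squares — e7: attacked by Rh7; f7: attacked by Rh7; g7: attacked by Nh5; e8: attacked by Rb8; g8: attacked by Rb8.
Black has no legal moves → checkmate.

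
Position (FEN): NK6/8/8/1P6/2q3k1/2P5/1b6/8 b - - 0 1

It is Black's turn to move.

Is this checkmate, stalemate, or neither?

neither

Black to move; black king on g4.
In check: no.
Legal moves for Black include: Kh5, Kg5, Kf5, Kh4, Kf4, Kh3, Kg3, Kf3, Qg8+, Qc8+, Qf7, Qc7+, Qe6, Qc6, Qd5, Qc5, Qxb5+, Qf4+, ... (list truncated; more exist).
Black has legal moves and is not in check → neither.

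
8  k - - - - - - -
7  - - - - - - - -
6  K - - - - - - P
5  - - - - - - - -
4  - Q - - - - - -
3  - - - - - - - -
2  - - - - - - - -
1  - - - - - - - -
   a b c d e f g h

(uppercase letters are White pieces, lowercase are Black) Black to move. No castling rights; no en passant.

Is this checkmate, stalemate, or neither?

stalemate

Black to move; black king on a8.
In check: no.
King squares — a7: attacked by Ka6; b7: attacked by Qb4; b8: attacked by Qb4.
Legal moves for Black: none.
Not in check and no legal moves → stalemate.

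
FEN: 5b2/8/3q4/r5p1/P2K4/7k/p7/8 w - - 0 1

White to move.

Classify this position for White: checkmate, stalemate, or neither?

neither

White to move; white king on d4.
In check: yes, from the black queen on d6.
King squares — c3: available; d3: attacked by Qd6; e3: available; c4: available; e4: available; c5: attacked by Ra5; d5: attacked by Ra5; e5: attacked by Ra5.
Legal moves for White: Ke4, Kc4, Ke3, Kc3.
White is in check but has 4 legal moves → neither.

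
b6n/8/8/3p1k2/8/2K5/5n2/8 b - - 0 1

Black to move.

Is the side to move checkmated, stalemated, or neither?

Black to move; black king on f5.
In check: no.
Legal moves for Black include: Nf7, Ng6, Bb7, Bc6, Kg6, Kf6, Ke6, Kg5, Ke5, Kg4, Kf4, Ke4, Ng4, Ne4+, Nh3, Nd3, Nh1, Nd1+, ... (list truncated; more exist).
Black has legal moves and is not in check → neither.

neither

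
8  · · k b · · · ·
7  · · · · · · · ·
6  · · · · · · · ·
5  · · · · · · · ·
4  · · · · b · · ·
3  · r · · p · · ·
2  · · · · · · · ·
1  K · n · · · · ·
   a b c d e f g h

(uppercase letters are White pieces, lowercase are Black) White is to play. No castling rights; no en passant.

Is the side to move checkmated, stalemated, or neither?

White to move; white king on a1.
In check: no.
King squares — b1: attacked by Rb3; a2: attacked by Nc1; b2: attacked by Rb3.
Legal moves for White: none.
Not in check and no legal moves → stalemate.

stalemate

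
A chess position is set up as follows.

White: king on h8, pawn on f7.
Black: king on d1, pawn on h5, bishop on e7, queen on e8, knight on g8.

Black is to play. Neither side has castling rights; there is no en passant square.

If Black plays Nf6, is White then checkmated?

no

After Nf6: white king on h8; in check: yes, from the black queen on e8.
White has 9 legal replies: Kg7, fxe8=Q, fxe8=R, fxe8=B, fxe8=N, f8=Q, f8=R, f8=B, f8=N.
In check but a legal move exists → not checkmate.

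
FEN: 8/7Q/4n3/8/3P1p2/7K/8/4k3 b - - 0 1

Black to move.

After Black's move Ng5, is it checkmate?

After Ng5: white king on h3; in check: yes, from the black knight on g5.
White has 4 legal replies: Kh4, Kg4, Kh2, Kg2.
In check but a legal move exists → not checkmate.

no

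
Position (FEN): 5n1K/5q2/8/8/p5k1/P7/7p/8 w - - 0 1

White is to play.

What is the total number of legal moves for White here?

0

White to move; king on h8.
In check: no.
Legal moves: none.
Count: 0.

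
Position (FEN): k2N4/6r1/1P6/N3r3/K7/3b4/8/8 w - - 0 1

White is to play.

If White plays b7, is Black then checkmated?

After b7: black king on a8; in check: yes, from the white pawn on b7.
Black has 3 legal replies: Kb8, Ka7, Rxb7.
In check but a legal move exists → not checkmate.

no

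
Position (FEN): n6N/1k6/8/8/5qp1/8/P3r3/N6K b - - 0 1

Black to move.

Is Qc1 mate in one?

yes

After Qc1: white king on h1; in check: yes, from the black queen on c1.
King squares — g1: attacked by Qc1; g2: attacked by Re2; h2: attacked by Re2.
White has no legal moves → checkmate.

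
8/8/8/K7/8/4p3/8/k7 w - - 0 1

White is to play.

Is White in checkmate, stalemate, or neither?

neither

White to move; white king on a5.
In check: no.
Legal moves for White: Kb6, Ka6, Kb5, Kb4, Ka4.
White has 5 legal moves and is not in check → neither.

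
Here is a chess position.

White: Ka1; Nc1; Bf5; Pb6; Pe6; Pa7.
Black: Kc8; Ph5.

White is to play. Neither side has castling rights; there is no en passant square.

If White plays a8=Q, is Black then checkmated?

yes

After a8=Q: black king on c8; in check: yes, from the white queen on a8.
King squares — b7: attacked by Qa8; c7: attacked by Pb6; d7: attacked by Pe6; b8: attacked by Qa8; d8: attacked by Qa8.
Black has no legal moves → checkmate.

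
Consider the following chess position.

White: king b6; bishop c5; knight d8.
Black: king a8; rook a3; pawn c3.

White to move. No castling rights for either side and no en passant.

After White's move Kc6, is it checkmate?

After Kc6: black king on a8; in check: no.
Black is not in check, so this cannot be checkmate.

no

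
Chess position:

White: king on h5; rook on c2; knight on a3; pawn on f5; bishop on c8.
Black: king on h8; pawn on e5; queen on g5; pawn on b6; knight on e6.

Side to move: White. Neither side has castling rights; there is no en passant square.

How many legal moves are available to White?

0

White to move; king on h5.
In check: yes, from the black queen on g5.
Legal moves: none.
Count: 0.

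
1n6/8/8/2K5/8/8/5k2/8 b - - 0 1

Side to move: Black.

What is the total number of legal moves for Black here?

Black to move; king on f2.
In check: no.
Legal moves: Nd7+, Nc6, Na6+, Kg3, Kf3, Ke3, Kg2, Ke2, Kg1, Kf1, Ke1.
Count: 11.

11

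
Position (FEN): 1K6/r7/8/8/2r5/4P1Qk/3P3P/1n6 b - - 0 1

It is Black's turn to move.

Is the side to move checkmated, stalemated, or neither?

checkmate

Black to move; black king on h3.
In check: yes, from the white queen on g3.
King squares — g2: attacked by Qg3; h2: attacked by Qg3; g3: attacked by Ph2; g4: attacked by Qg3; h4: attacked by Qg3.
Legal moves for Black: none.
In check with no legal moves → checkmate.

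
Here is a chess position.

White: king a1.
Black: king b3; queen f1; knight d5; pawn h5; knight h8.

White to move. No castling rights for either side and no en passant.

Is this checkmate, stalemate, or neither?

checkmate

White to move; white king on a1.
In check: yes, from the black queen on f1.
King squares — b1: attacked by Qf1; a2: attacked by Kb3; b2: attacked by Kb3.
Legal moves for White: none.
In check with no legal moves → checkmate.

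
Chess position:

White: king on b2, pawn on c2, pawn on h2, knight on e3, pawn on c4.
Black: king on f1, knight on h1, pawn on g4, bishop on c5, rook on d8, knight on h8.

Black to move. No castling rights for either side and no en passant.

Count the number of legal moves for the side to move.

Black to move; king on f1.
In check: yes, from the white knight on e3.
Legal moves: Kf2, Ke2, Kg1, Ke1, Bxe3.
Count: 5.

5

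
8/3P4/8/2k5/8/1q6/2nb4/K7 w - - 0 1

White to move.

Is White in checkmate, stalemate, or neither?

White to move; white king on a1.
In check: yes, from the black knight on c2.
King squares — b1: attacked by Qb3; a2: attacked by Qb3; b2: attacked by Qb3.
Legal moves for White: none.
In check with no legal moves → checkmate.

checkmate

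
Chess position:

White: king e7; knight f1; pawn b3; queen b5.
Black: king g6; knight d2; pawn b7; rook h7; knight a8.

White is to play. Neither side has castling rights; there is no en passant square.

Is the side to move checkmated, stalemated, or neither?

neither

White to move; white king on e7.
In check: yes, from the black rook on h7.
King squares — d6: available; e6: available; f6: attacked by Kg6; d7: attacked by Rh7; f7: attacked by Kg6; d8: available; e8: available; f8: available.
Legal moves for White: Kf8, Ke8, Kd8, Ke6, Kd6.
White is in check but has 5 legal moves → neither.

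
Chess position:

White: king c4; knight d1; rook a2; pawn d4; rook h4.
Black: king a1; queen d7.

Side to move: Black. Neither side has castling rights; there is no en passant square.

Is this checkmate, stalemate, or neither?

neither

Black to move; black king on a1.
In check: yes, from the white rook on a2.
King squares — b1: available; a2: available; b2: attacked by Nd1.
Legal moves for Black: Kxa2, Kb1.
Black is in check but has 2 legal moves → neither.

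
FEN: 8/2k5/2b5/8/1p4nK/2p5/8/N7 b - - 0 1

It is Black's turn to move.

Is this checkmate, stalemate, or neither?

Black to move; black king on c7.
In check: no.
Legal moves for Black include: Kd8, Kc8, Kb8, Kd7, Kb7, Kd6, Kb6, Be8, Ba8, Bd7, Bb7, Bd5, Bb5, Be4, Ba4, Bf3, Bg2, Bh1, ... (list truncated; more exist).
Black has legal moves and is not in check → neither.

neither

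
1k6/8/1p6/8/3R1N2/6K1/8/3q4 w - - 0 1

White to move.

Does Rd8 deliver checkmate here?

After Rd8: black king on b8; in check: yes, from the white rook on d8.
Black has 4 legal replies: Kc7, Kb7, Ka7, Qxd8.
In check but a legal move exists → not checkmate.

no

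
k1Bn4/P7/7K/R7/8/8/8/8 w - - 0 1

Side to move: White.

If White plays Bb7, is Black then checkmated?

After Bb7: black king on a8; in check: yes, from the white bishop on b7.
Black has 2 legal replies: Kxb7, Nxb7.
In check but a legal move exists → not checkmate.

no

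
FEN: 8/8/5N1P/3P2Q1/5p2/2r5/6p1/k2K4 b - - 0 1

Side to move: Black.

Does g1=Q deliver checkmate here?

After g1=Q: white king on d1; in check: yes, from the black queen on g1.
White has 3 legal replies: Ke2, Kd2, Qxg1.
In check but a legal move exists → not checkmate.

no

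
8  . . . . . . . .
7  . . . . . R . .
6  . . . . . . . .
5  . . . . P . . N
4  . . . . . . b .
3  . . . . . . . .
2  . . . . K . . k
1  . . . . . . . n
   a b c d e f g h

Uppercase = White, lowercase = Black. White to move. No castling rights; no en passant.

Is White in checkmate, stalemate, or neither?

neither

White to move; white king on e2.
In check: yes, from the black bishop on g4.
Legal moves for White: Ke3, Kd3, Kd2, Kf1, Ke1, Rf3.
White is in check but has 6 legal moves → neither.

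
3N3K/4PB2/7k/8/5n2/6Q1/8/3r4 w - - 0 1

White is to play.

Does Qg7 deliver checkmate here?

After Qg7: black king on h6; in check: yes, from the white queen on g7.
King squares — g5: attacked by Qg7; h5: attacked by Bf7; g6: attacked by Bf7; g7: attacked by Kh8; h7: attacked by Qg7.
Black has no legal moves → checkmate.

yes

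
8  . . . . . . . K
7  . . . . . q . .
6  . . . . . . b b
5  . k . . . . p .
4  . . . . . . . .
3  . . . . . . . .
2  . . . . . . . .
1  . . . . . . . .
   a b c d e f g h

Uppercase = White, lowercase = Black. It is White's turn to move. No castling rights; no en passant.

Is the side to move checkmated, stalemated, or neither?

White to move; white king on h8.
In check: no.
King squares — g7: attacked by Bh6; h7: attacked by Bg6; g8: attacked by Qf7.
Legal moves for White: none.
Not in check and no legal moves → stalemate.

stalemate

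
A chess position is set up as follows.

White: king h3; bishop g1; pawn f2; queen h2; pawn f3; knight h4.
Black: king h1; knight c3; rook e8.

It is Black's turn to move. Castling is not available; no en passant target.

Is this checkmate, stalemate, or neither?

checkmate

Black to move; black king on h1.
In check: yes, from the white queen on h2.
King squares — g1: attacked by Qh2; g2: attacked by Qh2; h2: attacked by Bg1.
Legal moves for Black: none.
In check with no legal moves → checkmate.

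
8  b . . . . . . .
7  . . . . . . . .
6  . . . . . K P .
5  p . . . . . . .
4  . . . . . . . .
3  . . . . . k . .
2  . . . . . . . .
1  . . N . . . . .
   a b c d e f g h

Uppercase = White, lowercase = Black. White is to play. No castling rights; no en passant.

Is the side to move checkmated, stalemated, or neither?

neither

White to move; white king on f6.
In check: no.
Legal moves for White: Kg7, Kf7, Ke7, Ke6, Kg5, Kf5, Ke5, Nd3, Nb3, Ne2, Na2, g7.
White has 12 legal moves and is not in check → neither.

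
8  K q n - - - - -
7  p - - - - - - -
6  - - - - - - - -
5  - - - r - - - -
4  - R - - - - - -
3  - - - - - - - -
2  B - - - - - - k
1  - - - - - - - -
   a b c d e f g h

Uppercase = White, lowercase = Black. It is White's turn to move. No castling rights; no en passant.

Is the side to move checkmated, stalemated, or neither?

White to move; white king on a8.
In check: yes, from the black queen on b8.
Legal moves for White: Kxb8, Rxb8.
White is in check but has 2 legal moves → neither.

neither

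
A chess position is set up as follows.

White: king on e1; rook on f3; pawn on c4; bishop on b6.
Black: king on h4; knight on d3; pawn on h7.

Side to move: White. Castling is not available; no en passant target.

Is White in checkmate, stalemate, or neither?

neither

White to move; white king on e1.
In check: yes, from the black knight on d3.
King squares — d1: available; f1: available; d2: available; e2: available; f2: attacked by Nd3.
Legal moves for White: Ke2, Kd2, Kf1, Kd1, Rxd3.
White is in check but has 5 legal moves → neither.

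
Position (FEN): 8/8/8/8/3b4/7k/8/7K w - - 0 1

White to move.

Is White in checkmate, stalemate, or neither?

White to move; white king on h1.
In check: no.
King squares — g1: attacked by Bd4; g2: attacked by Kh3; h2: attacked by Kh3.
Legal moves for White: none.
Not in check and no legal moves → stalemate.

stalemate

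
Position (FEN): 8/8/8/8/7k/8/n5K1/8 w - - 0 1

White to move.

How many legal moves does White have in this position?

White to move; king on g2.
In check: no.
Legal moves: Kf3, Kh2, Kf2, Kh1, Kg1, Kf1.
Count: 6.

6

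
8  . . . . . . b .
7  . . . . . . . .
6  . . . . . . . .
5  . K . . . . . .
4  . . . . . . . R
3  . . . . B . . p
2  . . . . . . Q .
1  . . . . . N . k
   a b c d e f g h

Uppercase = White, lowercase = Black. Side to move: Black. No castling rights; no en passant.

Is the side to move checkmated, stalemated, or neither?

Black to move; black king on h1.
In check: yes, from the white queen on g2.
King squares — g1: attacked by Qg2; g2: available; h2: attacked by Nf1.
Legal moves for Black: Kxg2.
Black is in check but has 1 legal move → neither.

neither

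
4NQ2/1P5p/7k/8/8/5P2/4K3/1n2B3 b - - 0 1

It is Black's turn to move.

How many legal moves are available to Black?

Black to move; king on h6.
In check: yes, from the white queen on f8.
Legal moves: Kg6, Kh5, Kg5.
Count: 3.

3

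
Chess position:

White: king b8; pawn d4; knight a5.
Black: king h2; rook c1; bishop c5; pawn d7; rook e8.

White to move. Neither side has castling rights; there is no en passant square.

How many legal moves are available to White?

2

White to move; king on b8.
In check: yes, from the black rook on e8.
Legal moves: Kc7, Kb7.
Count: 2.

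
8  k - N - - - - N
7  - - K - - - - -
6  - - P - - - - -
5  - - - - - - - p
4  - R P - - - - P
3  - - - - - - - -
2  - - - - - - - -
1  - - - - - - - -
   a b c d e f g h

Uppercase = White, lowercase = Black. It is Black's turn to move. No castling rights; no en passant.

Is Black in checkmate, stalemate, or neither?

stalemate

Black to move; black king on a8.
In check: no.
King squares — a7: attacked by Nc8; b7: attacked by Rb4; b8: attacked by Rb4.
Legal moves for Black: none.
Not in check and no legal moves → stalemate.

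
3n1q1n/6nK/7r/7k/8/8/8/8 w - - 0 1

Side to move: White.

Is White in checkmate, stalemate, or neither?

White to move; white king on h7.
In check: yes, from the black rook on h6.
King squares — g6: attacked by Kh5; h6: attacked by Kh5; g7: attacked by Qf8; g8: attacked by Qf8; h8: attacked by Rh6.
Legal moves for White: none.
In check with no legal moves → checkmate.

checkmate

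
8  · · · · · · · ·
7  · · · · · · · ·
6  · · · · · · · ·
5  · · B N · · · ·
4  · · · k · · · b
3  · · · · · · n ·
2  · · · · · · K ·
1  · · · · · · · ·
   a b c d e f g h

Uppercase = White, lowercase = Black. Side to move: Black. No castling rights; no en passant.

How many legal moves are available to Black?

6

Black to move; king on d4.
In check: yes, from the white bishop on c5.
Legal moves: Ke5, Kxd5, Kxc5, Ke4, Kc4, Kd3.
Count: 6.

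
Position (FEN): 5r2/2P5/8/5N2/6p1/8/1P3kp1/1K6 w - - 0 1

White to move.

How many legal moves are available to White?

White to move; king on b1.
In check: no.
Legal moves: Ng7, Ne7, Nh6, Nd6, Nh4, Nd4, Ng3, Ne3, Kc2, Ka2, Kc1, Ka1, c8=Q, c8=R, c8=B, c8=N, b3, b4.
Count: 18.

18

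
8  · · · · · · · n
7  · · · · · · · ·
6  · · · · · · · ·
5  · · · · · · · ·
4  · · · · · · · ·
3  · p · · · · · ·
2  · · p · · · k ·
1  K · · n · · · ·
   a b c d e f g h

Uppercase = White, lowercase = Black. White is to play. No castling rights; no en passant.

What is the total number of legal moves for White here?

0

White to move; king on a1.
In check: no.
Legal moves: none.
Count: 0.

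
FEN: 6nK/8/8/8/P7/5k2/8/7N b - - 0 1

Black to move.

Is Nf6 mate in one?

After Nf6: white king on h8; in check: no.
White is not in check, so this cannot be checkmate.

no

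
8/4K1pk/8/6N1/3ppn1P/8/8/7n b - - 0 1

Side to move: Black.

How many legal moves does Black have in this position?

4

Black to move; king on h7.
In check: yes, from the white knight on g5.
Legal moves: Kh8, Kg8, Kh6, Kg6.
Count: 4.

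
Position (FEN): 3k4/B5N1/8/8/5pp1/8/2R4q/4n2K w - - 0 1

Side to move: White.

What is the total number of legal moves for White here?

2

White to move; king on h1.
In check: yes, from the black queen on h2.
Legal moves: Kxh2, Rxh2.
Count: 2.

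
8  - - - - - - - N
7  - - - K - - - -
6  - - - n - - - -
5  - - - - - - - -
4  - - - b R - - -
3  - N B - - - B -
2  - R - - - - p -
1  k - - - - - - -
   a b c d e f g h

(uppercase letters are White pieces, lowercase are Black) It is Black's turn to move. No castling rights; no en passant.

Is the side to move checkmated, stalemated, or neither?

Black to move; black king on a1.
In check: yes, from the white knight on b3.
King squares — b1: attacked by Rb2; a2: attacked by Rb2; b2: attacked by Bc3.
Legal moves for Black: none.
In check with no legal moves → checkmate.

checkmate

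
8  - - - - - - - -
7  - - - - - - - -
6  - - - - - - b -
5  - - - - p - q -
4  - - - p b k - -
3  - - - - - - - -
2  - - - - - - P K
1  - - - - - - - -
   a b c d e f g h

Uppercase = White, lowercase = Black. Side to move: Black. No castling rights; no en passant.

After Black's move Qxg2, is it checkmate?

yes

After Qxg2: white king on h2; in check: yes, from the black queen on g2.
King squares — g1: attacked by Qg2; h1: attacked by Qg2; g2: attacked by Be4; g3: attacked by Qg2; h3: attacked by Qg2.
White has no legal moves → checkmate.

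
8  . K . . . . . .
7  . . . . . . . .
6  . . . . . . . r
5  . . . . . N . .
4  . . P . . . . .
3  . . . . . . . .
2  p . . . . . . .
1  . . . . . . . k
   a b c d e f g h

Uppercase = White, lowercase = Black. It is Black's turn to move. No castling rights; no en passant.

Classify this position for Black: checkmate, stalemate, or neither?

neither

Black to move; black king on h1.
In check: no.
Legal moves for Black include: Rh8+, Rh7, Rg6, Rf6, Re6, Rd6, Rc6, Rb6+, Ra6, Rh5, Rh4, Rh3, Rh2, Kh2, Kg2, Kg1, a1=Q, a1=R, ... (list truncated; more exist).
Black has legal moves and is not in check → neither.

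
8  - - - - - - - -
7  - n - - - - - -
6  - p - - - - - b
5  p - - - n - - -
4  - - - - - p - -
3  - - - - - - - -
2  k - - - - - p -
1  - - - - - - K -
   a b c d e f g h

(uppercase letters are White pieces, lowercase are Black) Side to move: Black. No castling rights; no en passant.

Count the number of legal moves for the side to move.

Black to move; king on a2.
In check: no.
Legal moves: Nd8, Nd6, Nc5, Bf8, Bg7, Bg5, Nf7, Nd7, Ng6, Nc6, Ng4, Nc4, Nf3+, Nd3, Kb3, Ka3, Kb2, Kb1, Ka1, b5, a4, f3.
Count: 22.

22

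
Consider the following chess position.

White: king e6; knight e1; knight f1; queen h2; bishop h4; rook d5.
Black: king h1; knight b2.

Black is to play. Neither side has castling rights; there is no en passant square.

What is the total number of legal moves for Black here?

0

Black to move; king on h1.
In check: yes, from the white queen on h2.
Legal moves: none.
Count: 0.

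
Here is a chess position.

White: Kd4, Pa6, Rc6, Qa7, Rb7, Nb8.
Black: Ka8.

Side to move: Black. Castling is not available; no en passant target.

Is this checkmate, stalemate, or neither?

checkmate

Black to move; black king on a8.
In check: yes, from the white queen on a7.
King squares — a7: attacked by Rb7; b7: attacked by Pa6; b8: attacked by Qa7.
Legal moves for Black: none.
In check with no legal moves → checkmate.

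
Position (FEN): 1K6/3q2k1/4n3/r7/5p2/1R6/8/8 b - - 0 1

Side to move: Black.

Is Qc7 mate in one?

yes

After Qc7: white king on b8; in check: yes, from the black queen on c7.
King squares — a7: attacked by Ra5; b7: attacked by Qc7; c7: attacked by Ne6; a8: attacked by Ra5; c8: attacked by Qc7.
White has no legal moves → checkmate.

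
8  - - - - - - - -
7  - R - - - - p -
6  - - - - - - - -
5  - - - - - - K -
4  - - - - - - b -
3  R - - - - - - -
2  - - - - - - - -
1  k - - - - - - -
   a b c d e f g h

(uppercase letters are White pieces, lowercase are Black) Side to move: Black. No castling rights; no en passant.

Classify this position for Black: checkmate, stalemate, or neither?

checkmate

Black to move; black king on a1.
In check: yes, from the white rook on a3.
King squares — b1: attacked by Rb7; a2: attacked by Ra3; b2: attacked by Rb7.
Legal moves for Black: none.
In check with no legal moves → checkmate.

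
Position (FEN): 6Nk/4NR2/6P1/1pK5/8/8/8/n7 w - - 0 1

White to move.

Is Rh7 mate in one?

After Rh7: black king on h8; in check: yes, from the white rook on h7.
King squares — g7: attacked by Rh7; h7: attacked by Pg6; g8: attacked by Ne7.
Black has no legal moves → checkmate.

yes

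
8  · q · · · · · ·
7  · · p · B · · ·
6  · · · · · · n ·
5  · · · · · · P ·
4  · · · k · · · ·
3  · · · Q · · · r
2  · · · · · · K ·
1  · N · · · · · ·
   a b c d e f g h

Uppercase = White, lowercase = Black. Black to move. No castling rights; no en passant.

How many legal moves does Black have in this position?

Black to move; king on d4.
In check: yes, from the white queen on d3.
Legal moves: Ke5, Kxd3, Rxd3.
Count: 3.

3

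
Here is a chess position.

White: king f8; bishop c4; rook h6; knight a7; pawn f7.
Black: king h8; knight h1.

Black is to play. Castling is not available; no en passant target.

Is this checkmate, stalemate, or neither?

Black to move; black king on h8.
In check: yes, from the white rook on h6.
King squares — g7: attacked by Kf8; h7: attacked by Rh6; g8: attacked by Pf7.
Legal moves for Black: none.
In check with no legal moves → checkmate.

checkmate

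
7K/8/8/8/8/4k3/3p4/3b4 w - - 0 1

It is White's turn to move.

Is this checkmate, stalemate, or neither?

White to move; white king on h8.
In check: no.
Legal moves for White: Kg8, Kh7, Kg7.
White has 3 legal moves and is not in check → neither.

neither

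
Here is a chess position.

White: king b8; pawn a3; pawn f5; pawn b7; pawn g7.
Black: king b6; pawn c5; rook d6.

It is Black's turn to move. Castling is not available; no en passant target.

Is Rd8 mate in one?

After Rd8: white king on b8; in check: yes, from the black rook on d8.
King squares — a7: attacked by Kb6; b7: own pawn; c7: attacked by Kb6; a8: attacked by Rd8; c8: attacked by Rd8.
White has no legal moves → checkmate.

yes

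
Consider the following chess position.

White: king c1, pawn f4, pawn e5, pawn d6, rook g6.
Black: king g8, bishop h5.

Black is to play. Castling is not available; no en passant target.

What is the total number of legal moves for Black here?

5

Black to move; king on g8.
In check: yes, from the white rook on g6.
Legal moves: Kh8, Kf8, Kh7, Kf7, Bxg6.
Count: 5.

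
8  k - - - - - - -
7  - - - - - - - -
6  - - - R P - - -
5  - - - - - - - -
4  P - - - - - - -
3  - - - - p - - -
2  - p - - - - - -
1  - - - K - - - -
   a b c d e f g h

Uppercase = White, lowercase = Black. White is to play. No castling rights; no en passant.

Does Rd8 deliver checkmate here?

no

After Rd8: black king on a8; in check: yes, from the white rook on d8.
Black has 2 legal replies: Kb7, Ka7.
In check but a legal move exists → not checkmate.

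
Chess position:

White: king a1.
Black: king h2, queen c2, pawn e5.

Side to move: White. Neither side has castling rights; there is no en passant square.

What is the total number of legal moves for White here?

0

White to move; king on a1.
In check: no.
Legal moves: none.
Count: 0.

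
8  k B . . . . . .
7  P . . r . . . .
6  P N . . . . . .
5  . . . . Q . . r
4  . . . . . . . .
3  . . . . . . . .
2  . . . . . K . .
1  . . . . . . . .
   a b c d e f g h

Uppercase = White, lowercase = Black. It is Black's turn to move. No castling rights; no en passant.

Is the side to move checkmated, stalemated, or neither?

Black to move; black king on a8.
In check: yes, from the white knight on b6.
King squares — a7: attacked by Bb8; b7: attacked by Pa6; b8: attacked by Qe5.
Legal moves for Black: none.
In check with no legal moves → checkmate.

checkmate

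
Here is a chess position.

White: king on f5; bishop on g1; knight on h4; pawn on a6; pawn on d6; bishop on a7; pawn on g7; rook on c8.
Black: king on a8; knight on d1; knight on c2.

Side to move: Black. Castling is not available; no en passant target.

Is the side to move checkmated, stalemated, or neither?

Black to move; black king on a8.
In check: yes, from the white rook on c8.
King squares — a7: attacked by Bg1; b7: attacked by Pa6; b8: attacked by Ba7.
Legal moves for Black: none.
In check with no legal moves → checkmate.

checkmate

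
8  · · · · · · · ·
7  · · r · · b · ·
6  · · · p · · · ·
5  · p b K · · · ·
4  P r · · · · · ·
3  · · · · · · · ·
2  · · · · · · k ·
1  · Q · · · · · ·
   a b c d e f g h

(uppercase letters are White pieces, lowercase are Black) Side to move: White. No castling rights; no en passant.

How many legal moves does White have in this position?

0

White to move; king on d5.
In check: yes, from the black bishop on f7.
Legal moves: none.
Count: 0.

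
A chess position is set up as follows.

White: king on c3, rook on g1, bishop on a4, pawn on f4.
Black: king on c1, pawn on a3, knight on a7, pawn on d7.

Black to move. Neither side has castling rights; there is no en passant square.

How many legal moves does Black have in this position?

Black to move; king on c1.
In check: yes, from the white rook on g1.
Legal moves: none.
Count: 0.

0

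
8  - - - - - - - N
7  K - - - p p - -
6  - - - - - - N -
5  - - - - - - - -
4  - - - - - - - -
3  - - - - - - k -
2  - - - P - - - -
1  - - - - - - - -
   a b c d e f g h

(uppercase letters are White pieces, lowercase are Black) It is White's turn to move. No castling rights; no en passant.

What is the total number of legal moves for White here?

13

White to move; king on a7.
In check: no.
Legal moves: Nxf7, Kb8, Ka8, Kb7, Kb6, Ka6, Nf8, Nxe7, Ne5, Nh4, Nf4, d3, d4.
Count: 13.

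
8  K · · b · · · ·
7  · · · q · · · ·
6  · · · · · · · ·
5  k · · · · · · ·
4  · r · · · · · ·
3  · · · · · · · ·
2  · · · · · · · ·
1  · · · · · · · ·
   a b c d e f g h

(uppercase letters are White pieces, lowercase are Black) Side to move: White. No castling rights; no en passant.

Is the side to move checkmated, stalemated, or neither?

White to move; white king on a8.
In check: no.
King squares — a7: attacked by Qd7; b7: attacked by Rb4; b8: attacked by Rb4.
Legal moves for White: none.
Not in check and no legal moves → stalemate.

stalemate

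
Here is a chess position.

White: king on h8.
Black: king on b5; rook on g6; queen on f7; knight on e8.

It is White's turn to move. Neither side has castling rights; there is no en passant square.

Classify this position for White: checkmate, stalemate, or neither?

White to move; white king on h8.
In check: no.
King squares — g7: attacked by Rg6; h7: attacked by Qf7; g8: attacked by Rg6.
Legal moves for White: none.
Not in check and no legal moves → stalemate.

stalemate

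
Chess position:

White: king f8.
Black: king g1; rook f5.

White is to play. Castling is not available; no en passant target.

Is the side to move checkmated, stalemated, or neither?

White to move; white king on f8.
In check: yes, from the black rook on f5.
King squares — e7: available; f7: attacked by Rf5; g7: available; e8: available; g8: available.
Legal moves for White: Kg8, Ke8, Kg7, Ke7.
White is in check but has 4 legal moves → neither.

neither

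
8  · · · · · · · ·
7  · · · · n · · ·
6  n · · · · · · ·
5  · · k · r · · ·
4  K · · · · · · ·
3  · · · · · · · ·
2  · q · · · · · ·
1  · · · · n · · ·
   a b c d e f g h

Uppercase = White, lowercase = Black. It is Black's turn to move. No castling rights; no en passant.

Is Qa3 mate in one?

no

After Qa3: white king on a4; in check: yes, from the black queen on a3.
White has 1 legal reply: Kxa3.
In check but a legal move exists → not checkmate.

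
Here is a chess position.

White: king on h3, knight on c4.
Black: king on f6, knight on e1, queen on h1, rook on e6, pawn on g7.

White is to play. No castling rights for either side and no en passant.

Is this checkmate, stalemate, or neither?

White to move; white king on h3.
In check: yes, from the black queen on h1.
King squares — g2: attacked by Ne1; h2: attacked by Qh1; g3: available; g4: available; h4: attacked by Qh1.
Legal moves for White: Kg4, Kg3.
White is in check but has 2 legal moves → neither.

neither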